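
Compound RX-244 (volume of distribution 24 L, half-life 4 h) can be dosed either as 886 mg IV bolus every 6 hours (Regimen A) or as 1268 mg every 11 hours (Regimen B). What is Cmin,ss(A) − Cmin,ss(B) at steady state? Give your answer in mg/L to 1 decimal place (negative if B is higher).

11.0 mg/L

Regimen A: f = (1/2)^(6/4) ≈ 0.3536; Cmin,ss = (886/24)·f/(1−f) ≈ 20.195 mg/L.
Regimen B: f = (1/2)^(11/4) ≈ 0.1487; Cmin,ss = (1268/24)·f/(1−f) ≈ 9.229 mg/L.
Difference ≈ 20.195 − 9.229 ≈ 10.966 mg/L.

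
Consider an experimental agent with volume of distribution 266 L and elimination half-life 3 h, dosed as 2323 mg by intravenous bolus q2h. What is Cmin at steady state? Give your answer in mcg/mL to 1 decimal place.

14.9 mcg/mL

Over one 2-h interval, 2/3 ≈ 0.66667 half-lives elapse, leaving f ≈ 0.6300 of each dose.
At steady state, accumulation factor R = 1/(1 − e^(−kτ)) ≈ 2.7027.
Each bolus raises the concentration by D/Vd = 2323/266 ≈ 8.733 mcg/mL.
Steady-state peak Cmax,ss = C₀·R ≈ 8.733 × 2.7027 ≈ 23.603 mcg/mL.
Steady-state trough Cmin,ss = Cmax,ss·f ≈ 23.603 × 0.6300 ≈ 14.870 mcg/mL.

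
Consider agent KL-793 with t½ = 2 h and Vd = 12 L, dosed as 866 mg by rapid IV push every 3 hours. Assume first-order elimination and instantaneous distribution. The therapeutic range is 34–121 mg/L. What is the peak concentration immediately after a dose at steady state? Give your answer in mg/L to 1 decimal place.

111.6 mg/L

Over one 3-h interval, 3/2 ≈ 1.5 half-lives elapse, leaving f ≈ 0.3536 of each dose.
At steady state, accumulation factor R = 1/(1 − e^(−kτ)) ≈ 1.5470.
Each bolus raises the concentration by D/Vd = 866/12 ≈ 72.167 mg/L.
Steady-state peak Cmax,ss = C₀·R ≈ 72.167 × 1.5470 ≈ 111.642 mg/L.
Peak 111.6 mg/L vs MTC 121 mg/L: below toxic threshold.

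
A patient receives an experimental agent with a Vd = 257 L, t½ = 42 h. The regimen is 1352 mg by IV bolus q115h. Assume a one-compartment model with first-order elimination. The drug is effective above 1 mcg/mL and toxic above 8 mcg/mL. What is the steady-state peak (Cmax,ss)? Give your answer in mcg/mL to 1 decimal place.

6.2 mcg/mL

k = ln2/t½ = ln2/42 ≈ 0.016504 h⁻¹; fraction remaining f = e^(−kτ) = e^(−0.016504×115) ≈ 0.1499.
At steady state, accumulation factor R = 1/(1 − e^(−kτ)) ≈ 1.1763.
Single-dose peak C₀ = D/Vd = 1352/257 ≈ 5.261 mcg/mL.
Steady-state peak Cmax,ss = C₀·R ≈ 5.261 × 1.1763 ≈ 6.189 mcg/mL.
Peak 6.2 mcg/mL vs MTC 8 mcg/mL: below toxic threshold.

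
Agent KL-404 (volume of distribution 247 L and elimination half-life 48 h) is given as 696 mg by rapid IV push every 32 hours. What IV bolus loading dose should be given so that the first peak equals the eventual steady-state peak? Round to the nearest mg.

f = (1/2)^(32/48) ≈ 0.629961; accumulation ratio R = 1/(1−f) ≈ 2.70242.
Loading dose to hit Cmax,ss on first dose: D_load = D_maint·R ≈ 696 × 2.70242 ≈ 1880.88 mg.

1881 mg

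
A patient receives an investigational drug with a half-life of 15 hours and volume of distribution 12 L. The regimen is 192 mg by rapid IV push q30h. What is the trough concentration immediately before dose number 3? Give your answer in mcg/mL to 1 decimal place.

5.0 mcg/mL

f = (1/2)^(τ/t½) = (1/2)^(30/15) ≈ 0.2500.
C₀ = D/Vd = 192/12 ≈ 16.000 mcg/mL.
Before the 3rd dose, 2 doses have been given. Superposition: Cmin = C₀·(f + f²).
≈ 16.000 × (0.2500 + 0.0625) ≈ 16.000 × 0.3125 ≈ 5.000 mcg/mL.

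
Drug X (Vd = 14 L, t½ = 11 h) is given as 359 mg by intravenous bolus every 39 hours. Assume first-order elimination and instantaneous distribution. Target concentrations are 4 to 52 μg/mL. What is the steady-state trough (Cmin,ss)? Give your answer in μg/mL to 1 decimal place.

2.4 μg/mL

k = ln2/t½ = ln2/11 ≈ 0.063013 h⁻¹; fraction remaining f = e^(−kτ) = e^(−0.063013×39) ≈ 0.0856.
Each bolus raises the concentration by D/Vd = 359/14 ≈ 25.643 μg/mL.
Steady-state trough Cmin,ss = C₀·f/(1−f) ≈ 25.643 × 0.0856/0.9144 ≈ 2.401 μg/mL.
Trough 2.4 μg/mL vs MEC 4 μg/mL: subtherapeutic.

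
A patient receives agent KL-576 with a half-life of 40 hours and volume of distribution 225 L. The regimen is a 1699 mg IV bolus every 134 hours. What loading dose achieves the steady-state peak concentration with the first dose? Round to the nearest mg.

1884 mg

f = (1/2)^(134/40) ≈ 0.098073; accumulation ratio R = 1/(1−f) ≈ 1.10874.
Loading dose to hit Cmax,ss on first dose: D_load = D_maint·R ≈ 1699 × 1.10874 ≈ 1883.75 mg.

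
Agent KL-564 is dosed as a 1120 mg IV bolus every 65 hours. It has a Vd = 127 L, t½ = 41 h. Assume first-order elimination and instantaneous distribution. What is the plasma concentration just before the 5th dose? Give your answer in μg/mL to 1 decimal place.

4.4 μg/mL

f = (1/2)^(τ/t½) = (1/2)^(65/41) ≈ 0.3332.
C₀ = D/Vd = 1120/127 ≈ 8.819 μg/mL.
Before the 5th dose, 4 doses have been given. Superposition: Cmin = C₀·(f + f² + … + f^4).
≈ 8.819 × (0.3332 + 0.1110 + 0.0370 + 0.0123) ≈ 8.819 × 0.4935 ≈ 4.352 μg/mL.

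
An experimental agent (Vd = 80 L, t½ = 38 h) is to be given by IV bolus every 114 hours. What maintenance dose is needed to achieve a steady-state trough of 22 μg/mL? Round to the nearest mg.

12320 mg

τ/t½ = 114/38 ≈ 3, so f = (1/2)^(114/38) ≈ 0.125000.
Cmin,ss = (D/Vd)·f/(1−f), so D = Cmin,ss·Vd·(1−f)/f.
D = 22 × 80 × (1−f)/f ≈ 22 × 80 × 7.00000 ≈ 12320.00 mg.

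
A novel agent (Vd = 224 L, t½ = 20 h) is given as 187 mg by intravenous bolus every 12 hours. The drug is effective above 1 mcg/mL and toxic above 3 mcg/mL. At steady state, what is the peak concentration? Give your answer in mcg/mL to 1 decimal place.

2.5 mcg/mL

k = ln2/t½ = ln2/20 ≈ 0.034657 h⁻¹; fraction remaining f = e^(−kτ) = e^(−0.034657×12) ≈ 0.6598.
Accumulation ratio R = 1/(1 − f) ≈ 1/0.3402 ≈ 2.9394.
Each bolus raises the concentration by D/Vd = 187/224 ≈ 0.835 mcg/mL.
Steady-state peak Cmax,ss = C₀·R ≈ 0.835 × 2.9394 ≈ 2.454 mcg/mL.
Peak 2.5 mcg/mL vs MTC 3 mcg/mL: below toxic threshold.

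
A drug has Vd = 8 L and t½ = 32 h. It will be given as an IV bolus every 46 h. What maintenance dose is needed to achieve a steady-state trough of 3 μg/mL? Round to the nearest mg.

41 mg

τ/t½ = 46/32 ≈ 1.4375, so f = (1/2)^(46/32) ≈ 0.369207.
Cmin,ss = (D/Vd)·f/(1−f), so D = Cmin,ss·Vd·(1−f)/f.
D = 3 × 8 × (1−f)/f ≈ 3 × 8 × 1.70851 ≈ 41.00 mg.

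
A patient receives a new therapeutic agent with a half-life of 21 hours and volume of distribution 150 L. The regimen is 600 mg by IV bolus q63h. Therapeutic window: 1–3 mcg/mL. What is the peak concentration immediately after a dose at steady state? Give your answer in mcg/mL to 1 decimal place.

The dosing interval is 3 half-lives, so f = 2^(−3) = 0.125.
Accumulation ratio R = 1/(1 − f) = 1/0.875 = 8/7.
Single-dose peak C₀ = D/Vd = 600/150 = 4 mcg/mL.
Steady-state peak Cmax,ss = C₀·R = 4 × 8/7 ≈ 4.571 mcg/mL.
Peak 4.6 mcg/mL vs MTC 3 mcg/mL: exceeds toxic threshold.

4.6 mcg/mL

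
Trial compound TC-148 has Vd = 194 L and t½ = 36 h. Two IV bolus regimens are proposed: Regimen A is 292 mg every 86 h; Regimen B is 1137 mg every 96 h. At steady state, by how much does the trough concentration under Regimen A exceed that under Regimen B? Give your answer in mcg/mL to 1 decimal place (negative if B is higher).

Regimen A: f = (1/2)^(86/36) ≈ 0.1909; Cmin,ss = (292/194)·f/(1−f) ≈ 0.355 mcg/mL.
Regimen B: f = (1/2)^(96/36) ≈ 0.1575; Cmin,ss = (1137/194)·f/(1−f) ≈ 1.096 mcg/mL.
Difference ≈ 0.355 − 1.096 ≈ -0.741 mcg/mL.

-0.7 mcg/mL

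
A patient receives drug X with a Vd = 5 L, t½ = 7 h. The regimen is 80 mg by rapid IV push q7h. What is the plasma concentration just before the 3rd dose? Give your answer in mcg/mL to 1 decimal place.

f = (1/2)^(τ/t½) = (1/2)^(7/7) ≈ 0.5000.
C₀ = D/Vd = 80/5 ≈ 16.000 mcg/mL.
Before the 3rd dose, 2 doses have been given. Superposition: Cmin = C₀·(f + f²).
≈ 16.000 × (0.5000 + 0.2500) ≈ 16.000 × 0.7500 ≈ 12.000 mcg/mL.

12.0 mcg/mL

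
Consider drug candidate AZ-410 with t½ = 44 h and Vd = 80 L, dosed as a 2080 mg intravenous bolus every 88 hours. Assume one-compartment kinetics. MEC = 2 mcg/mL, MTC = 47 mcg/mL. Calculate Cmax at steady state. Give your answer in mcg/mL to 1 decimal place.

The dosing interval is 2 half-lives, so f = 2^(−2) = 0.25.
Accumulation ratio R = 1/(1 − f) = 1/0.75 = 4/3.
Single-dose peak C₀ = D/Vd = 2080/80 = 26 mcg/mL.
Steady-state peak Cmax,ss = C₀·R = 26 × 4/3 ≈ 34.667 mcg/mL.
Peak 34.7 mcg/mL vs MTC 47 mcg/mL: below toxic threshold.

34.7 mcg/mL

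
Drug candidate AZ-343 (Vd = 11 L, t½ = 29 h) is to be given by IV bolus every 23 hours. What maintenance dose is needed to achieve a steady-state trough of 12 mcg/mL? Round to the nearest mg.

τ/t½ = 23/29 ≈ 0.7931, so f = (1/2)^(23/29) ≈ 0.577101.
Cmin,ss = (D/Vd)·f/(1−f), so D = Cmin,ss·Vd·(1−f)/f.
D = 12 × 11 × (1−f)/f ≈ 12 × 11 × 0.73280 ≈ 96.73 mg.

97 mg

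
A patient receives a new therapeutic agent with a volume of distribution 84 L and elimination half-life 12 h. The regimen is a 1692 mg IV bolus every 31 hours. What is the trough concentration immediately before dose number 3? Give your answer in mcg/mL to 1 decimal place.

f = (1/2)^(τ/t½) = (1/2)^(31/12) ≈ 0.1669.
C₀ = D/Vd = 1692/84 ≈ 20.143 mcg/mL.
Before the 3rd dose, 2 doses have been given. Superposition: Cmin = C₀·(f + f²).
≈ 20.143 × (0.1669 + 0.0279) ≈ 20.143 × 0.1948 ≈ 3.924 mcg/mL.

3.9 mcg/mL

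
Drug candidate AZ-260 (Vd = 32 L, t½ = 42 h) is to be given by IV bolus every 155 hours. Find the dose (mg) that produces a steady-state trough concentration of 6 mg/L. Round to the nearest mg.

τ/t½ = 155/42 ≈ 3.6905, so f = (1/2)^(155/42) ≈ 0.077456.
Cmin,ss = (D/Vd)·f/(1−f), so D = Cmin,ss·Vd·(1−f)/f.
D = 6 × 32 × (1−f)/f ≈ 6 × 32 × 11.91056 ≈ 2286.83 mg.

2287 mg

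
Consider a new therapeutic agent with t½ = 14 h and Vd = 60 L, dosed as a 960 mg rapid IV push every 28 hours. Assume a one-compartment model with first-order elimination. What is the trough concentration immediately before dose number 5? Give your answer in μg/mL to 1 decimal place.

f = (1/2)^(τ/t½) = (1/2)^(28/14) ≈ 0.2500.
C₀ = D/Vd = 960/60 ≈ 16.000 μg/mL.
Before the 5th dose, 4 doses have been given. Superposition: Cmin = C₀·(f + f² + … + f^4).
≈ 16.000 × (0.2500 + 0.0625 + 0.0156 + 0.0039) ≈ 16.000 × 0.3320 ≈ 5.312 μg/mL.

5.3 μg/mL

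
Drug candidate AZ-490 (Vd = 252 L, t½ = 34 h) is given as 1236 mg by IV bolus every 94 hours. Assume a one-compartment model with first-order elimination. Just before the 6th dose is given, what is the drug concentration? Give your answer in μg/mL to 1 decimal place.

0.8 μg/mL

f = (1/2)^(τ/t½) = (1/2)^(94/34) ≈ 0.1471.
C₀ = D/Vd = 1236/252 ≈ 4.905 μg/mL.
Before the 6th dose, 5 doses have been given. Superposition: Cmin = C₀·(f + f² + … + f^5).
≈ 4.905 × (0.1471 + 0.0216 + 0.0032 + 0.0005 + 0.0001) ≈ 4.905 × 0.1725 ≈ 0.846 μg/mL.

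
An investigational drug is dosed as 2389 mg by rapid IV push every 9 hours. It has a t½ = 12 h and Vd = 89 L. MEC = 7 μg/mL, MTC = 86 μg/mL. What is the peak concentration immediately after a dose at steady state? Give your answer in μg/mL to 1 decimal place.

66.2 μg/mL

τ/t½ = 9/12 ≈ 0.75, so fraction remaining f = (1/2)^(9/12) ≈ 0.5946.
At steady state, accumulation factor R = 1/(1 − e^(−kτ)) ≈ 2.4667.
Single-dose peak C₀ = D/Vd = 2389/89 ≈ 26.843 μg/mL.
Cmax,ss = C₀/(1 − f) ≈ 26.843/0.4054 ≈ 66.214 μg/mL.
Peak 66.2 μg/mL vs MTC 86 μg/mL: below toxic threshold.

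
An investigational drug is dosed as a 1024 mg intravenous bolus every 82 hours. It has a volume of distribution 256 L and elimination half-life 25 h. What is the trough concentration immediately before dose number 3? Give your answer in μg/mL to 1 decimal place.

f = (1/2)^(τ/t½) = (1/2)^(82/25) ≈ 0.1029.
C₀ = D/Vd = 1024/256 ≈ 4.000 μg/mL.
Before the 3rd dose, 2 doses have been given. Superposition: Cmin = C₀·(f + f²).
≈ 4.000 × (0.1029 + 0.0106) ≈ 4.000 × 0.1135 ≈ 0.454 μg/mL.

0.5 μg/mL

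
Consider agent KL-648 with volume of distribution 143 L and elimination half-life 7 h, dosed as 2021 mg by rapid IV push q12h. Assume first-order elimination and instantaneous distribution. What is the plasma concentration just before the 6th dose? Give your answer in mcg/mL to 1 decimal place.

6.2 mcg/mL

f = (1/2)^(τ/t½) = (1/2)^(12/7) ≈ 0.3048.
C₀ = D/Vd = 2021/143 ≈ 14.133 mcg/mL.
Before the 6th dose, 5 doses have been given. Superposition: Cmin = C₀·(f + f² + … + f^5).
≈ 14.133 × (0.3048 + 0.0929 + 0.0283 + 0.0086 + 0.0026) ≈ 14.133 × 0.4372 ≈ 6.179 mcg/mL.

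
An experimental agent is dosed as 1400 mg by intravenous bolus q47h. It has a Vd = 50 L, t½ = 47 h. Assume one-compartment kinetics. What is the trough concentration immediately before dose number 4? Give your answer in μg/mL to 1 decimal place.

f = (1/2)^(τ/t½) = (1/2)^(47/47) ≈ 0.5000.
C₀ = D/Vd = 1400/50 ≈ 28.000 μg/mL.
Before the 4th dose, 3 doses have been given. Superposition: Cmin = C₀·(f + f² + … + f^3).
≈ 28.000 × (0.5000 + 0.2500 + 0.1250) ≈ 28.000 × 0.8750 ≈ 24.500 μg/mL.

24.5 μg/mL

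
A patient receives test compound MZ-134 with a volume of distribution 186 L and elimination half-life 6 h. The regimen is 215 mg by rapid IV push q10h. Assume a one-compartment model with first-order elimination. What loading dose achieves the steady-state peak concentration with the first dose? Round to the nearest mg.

314 mg

f = (1/2)^(10/6) ≈ 0.314980; accumulation ratio R = 1/(1−f) ≈ 1.45981.
Loading dose to hit Cmax,ss on first dose: D_load = D_maint·R ≈ 215 × 1.45981 ≈ 313.86 mg.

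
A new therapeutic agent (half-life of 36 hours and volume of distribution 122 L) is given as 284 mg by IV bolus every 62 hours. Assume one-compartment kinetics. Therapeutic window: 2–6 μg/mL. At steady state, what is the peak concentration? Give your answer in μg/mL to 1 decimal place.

Over one 62-h interval, 62/36 ≈ 1.7222 half-lives elapse, leaving f ≈ 0.3031 of each dose.
Accumulation ratio R = 1/(1 − f) ≈ 1/0.6969 ≈ 1.4349.
Each bolus raises the concentration by D/Vd = 284/122 ≈ 2.328 μg/mL.
Steady-state peak Cmax,ss = C₀·R ≈ 2.328 × 1.4349 ≈ 3.340 μg/mL.
Peak 3.3 μg/mL vs MTC 6 μg/mL: below toxic threshold.

3.3 μg/mL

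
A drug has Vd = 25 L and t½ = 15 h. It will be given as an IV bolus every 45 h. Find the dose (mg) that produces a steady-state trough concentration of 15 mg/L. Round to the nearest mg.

2625 mg

τ/t½ = 45/15 ≈ 3, so f = (1/2)^(45/15) ≈ 0.125000.
Cmin,ss = (D/Vd)·f/(1−f), so D = Cmin,ss·Vd·(1−f)/f.
D = 15 × 25 × (1−f)/f ≈ 15 × 25 × 7.00000 ≈ 2625.00 mg.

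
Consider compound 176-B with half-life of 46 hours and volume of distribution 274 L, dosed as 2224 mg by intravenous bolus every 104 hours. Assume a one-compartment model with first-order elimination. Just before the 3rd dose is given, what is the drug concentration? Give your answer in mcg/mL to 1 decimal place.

f = (1/2)^(τ/t½) = (1/2)^(104/46) ≈ 0.2086.
C₀ = D/Vd = 2224/274 ≈ 8.117 mcg/mL.
Before the 3rd dose, 2 doses have been given. Superposition: Cmin = C₀·(f + f²).
≈ 8.117 × (0.2086 + 0.0435) ≈ 8.117 × 0.2521 ≈ 2.046 mcg/mL.

2.0 mcg/mL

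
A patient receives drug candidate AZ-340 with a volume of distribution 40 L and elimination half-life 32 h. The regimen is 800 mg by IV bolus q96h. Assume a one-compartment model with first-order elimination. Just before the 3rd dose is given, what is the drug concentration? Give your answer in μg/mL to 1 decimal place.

2.8 μg/mL

f = (1/2)^(τ/t½) = (1/2)^(96/32) ≈ 0.1250.
C₀ = D/Vd = 800/40 ≈ 20.000 μg/mL.
Before the 3rd dose, 2 doses have been given. Superposition: Cmin = C₀·(f + f²).
≈ 20.000 × (0.1250 + 0.0156) ≈ 20.000 × 0.1406 ≈ 2.812 μg/mL.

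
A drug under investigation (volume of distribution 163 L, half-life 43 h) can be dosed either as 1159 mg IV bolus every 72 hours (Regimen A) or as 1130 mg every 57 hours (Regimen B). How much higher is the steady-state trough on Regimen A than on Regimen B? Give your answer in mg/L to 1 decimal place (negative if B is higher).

Regimen A: f = (1/2)^(72/43) ≈ 0.3133; Cmin,ss = (1159/163)·f/(1−f) ≈ 3.244 mg/L.
Regimen B: f = (1/2)^(57/43) ≈ 0.3990; Cmin,ss = (1130/163)·f/(1−f) ≈ 4.602 mg/L.
Difference ≈ 3.244 − 4.602 ≈ -1.358 mg/L.

-1.4 mg/L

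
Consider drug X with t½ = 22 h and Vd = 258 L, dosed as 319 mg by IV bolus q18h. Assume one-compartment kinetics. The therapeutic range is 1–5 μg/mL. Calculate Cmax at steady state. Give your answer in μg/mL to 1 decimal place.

τ/t½ = 18/22 ≈ 0.81818, so fraction remaining f = (1/2)^(18/22) ≈ 0.5672.
Accumulation ratio R = 1/(1 − f) ≈ 1/0.4328 ≈ 2.3105.
Single-dose peak C₀ = D/Vd = 319/258 ≈ 1.236 μg/mL.
Steady-state peak Cmax,ss = C₀·R ≈ 1.236 × 2.3105 ≈ 2.856 μg/mL.
Peak 2.9 μg/mL vs MTC 5 μg/mL: below toxic threshold.

2.9 μg/mL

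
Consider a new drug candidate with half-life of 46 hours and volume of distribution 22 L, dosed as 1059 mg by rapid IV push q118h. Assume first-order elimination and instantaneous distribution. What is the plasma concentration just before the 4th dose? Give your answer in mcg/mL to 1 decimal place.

f = (1/2)^(τ/t½) = (1/2)^(118/46) ≈ 0.1690.
C₀ = D/Vd = 1059/22 ≈ 48.136 mcg/mL.
Before the 4th dose, 3 doses have been given. Superposition: Cmin = C₀·(f + f² + … + f^3).
≈ 48.136 × (0.1690 + 0.0286 + 0.0048) ≈ 48.136 × 0.2024 ≈ 9.743 mcg/mL.

9.7 mcg/mL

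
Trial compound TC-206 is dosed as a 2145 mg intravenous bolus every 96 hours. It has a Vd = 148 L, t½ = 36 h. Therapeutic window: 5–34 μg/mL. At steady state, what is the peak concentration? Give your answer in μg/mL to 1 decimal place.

17.2 μg/mL

k = ln2/t½ = ln2/36 ≈ 0.019254 h⁻¹; fraction remaining f = e^(−kτ) = e^(−0.019254×96) ≈ 0.1575.
At steady state, accumulation factor R = 1/(1 − e^(−kτ)) ≈ 1.1869.
Single-dose peak C₀ = D/Vd = 2145/148 ≈ 14.493 μg/mL.
Cmax,ss = C₀/(1 − f) ≈ 14.493/0.8425 ≈ 17.202 μg/mL.
Peak 17.2 μg/mL vs MTC 34 μg/mL: below toxic threshold.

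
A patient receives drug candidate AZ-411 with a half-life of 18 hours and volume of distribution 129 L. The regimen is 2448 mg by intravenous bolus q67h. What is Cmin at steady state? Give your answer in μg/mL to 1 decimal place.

1.6 μg/mL

Over one 67-h interval, 67/18 ≈ 3.7222 half-lives elapse, leaving f ≈ 0.0758 of each dose.
Single-dose peak C₀ = D/Vd = 2448/129 ≈ 18.977 μg/mL.
Steady-state trough Cmin,ss = C₀·f/(1−f) ≈ 18.977 × 0.0758/0.9242 ≈ 1.556 μg/mL.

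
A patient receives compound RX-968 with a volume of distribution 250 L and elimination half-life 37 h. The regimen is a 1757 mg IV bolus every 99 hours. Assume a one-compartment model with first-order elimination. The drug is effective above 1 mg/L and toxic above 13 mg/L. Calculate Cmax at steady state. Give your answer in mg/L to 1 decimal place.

k = ln2/t½ = ln2/37 ≈ 0.018734 h⁻¹; fraction remaining f = e^(−kτ) = e^(−0.018734×99) ≈ 0.1565.
Accumulation ratio R = 1/(1 − f) ≈ 1/0.8435 ≈ 1.1855.
Each bolus raises the concentration by D/Vd = 1757/250 ≈ 7.028 mg/L.
Cmax,ss = C₀/(1 − f) ≈ 7.028/0.8435 ≈ 8.332 mg/L.
Peak 8.3 mg/L vs MTC 13 mg/L: below toxic threshold.

8.3 mg/L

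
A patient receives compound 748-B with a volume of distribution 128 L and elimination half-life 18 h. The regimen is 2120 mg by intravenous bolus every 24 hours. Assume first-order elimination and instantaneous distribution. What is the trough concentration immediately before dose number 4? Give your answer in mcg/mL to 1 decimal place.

f = (1/2)^(τ/t½) = (1/2)^(24/18) ≈ 0.3969.
C₀ = D/Vd = 2120/128 ≈ 16.562 mcg/mL.
Before the 4th dose, 3 doses have been given. Superposition: Cmin = C₀·(f + f² + … + f^3).
≈ 16.562 × (0.3969 + 0.1575 + 0.0625) ≈ 16.562 × 0.6169 ≈ 10.217 mcg/mL.

10.2 mcg/mL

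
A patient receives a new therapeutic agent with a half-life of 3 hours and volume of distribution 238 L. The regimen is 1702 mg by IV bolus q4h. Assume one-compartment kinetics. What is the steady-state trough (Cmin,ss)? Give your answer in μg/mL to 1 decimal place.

τ/t½ = 4/3 ≈ 1.3333, so fraction remaining f = (1/2)^(4/3) ≈ 0.3969.
At steady state, accumulation factor R = 1/(1 − e^(−kτ)) ≈ 1.6581.
Each bolus raises the concentration by D/Vd = 1702/238 ≈ 7.151 μg/mL.
Cmax,ss = C₀/(1 − f) ≈ 7.151/0.6031 ≈ 11.857 μg/mL.
One interval later, Cmin,ss = Cmax,ss·e^(−kτ) ≈ 11.857 × 0.3969 ≈ 4.706 μg/mL.

4.7 μg/mL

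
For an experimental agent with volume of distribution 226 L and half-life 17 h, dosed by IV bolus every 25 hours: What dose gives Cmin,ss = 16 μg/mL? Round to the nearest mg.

τ/t½ = 25/17 ≈ 1.4706, so f = (1/2)^(25/17) ≈ 0.360835.
Cmin,ss = (D/Vd)·f/(1−f), so D = Cmin,ss·Vd·(1−f)/f.
D = 16 × 226 × (1−f)/f ≈ 16 × 226 × 1.77135 ≈ 6405.20 mg.

6405 mg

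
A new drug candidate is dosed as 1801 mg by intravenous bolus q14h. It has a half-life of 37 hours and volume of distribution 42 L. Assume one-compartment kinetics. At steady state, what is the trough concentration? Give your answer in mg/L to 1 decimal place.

143.0 mg/L

k = ln2/t½ = ln2/37 ≈ 0.018734 h⁻¹; fraction remaining f = e^(−kτ) = e^(−0.018734×14) ≈ 0.7693.
Accumulation ratio R = 1/(1 − f) ≈ 1/0.2307 ≈ 4.3346.
Single-dose peak C₀ = D/Vd = 1801/42 ≈ 42.881 mg/L.
Cmax,ss = C₀/(1 − f) ≈ 42.881/0.2307 ≈ 185.873 mg/L.
Steady-state trough Cmin,ss = Cmax,ss·f ≈ 185.873 × 0.7693 ≈ 142.992 mg/L.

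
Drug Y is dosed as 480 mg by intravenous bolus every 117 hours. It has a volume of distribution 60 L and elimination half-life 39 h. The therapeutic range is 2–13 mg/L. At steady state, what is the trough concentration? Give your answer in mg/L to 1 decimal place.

1.1 mg/L

τ = 117 h = 3 half-lives, so f = (1/2)^3 = 0.125.
Accumulation ratio R = 1/(1 − f) = 1/0.875 = 8/7.
Single-dose peak C₀ = D/Vd = 480/60 = 8 mg/L.
Steady-state peak Cmax,ss = C₀·R = 8 × 8/7 ≈ 9.143 mg/L.
Steady-state trough Cmin,ss = Cmax,ss·f ≈ 9.143 × 0.125 ≈ 1.143 mg/L.
Trough 1.1 mg/L vs MEC 2 mg/L: subtherapeutic.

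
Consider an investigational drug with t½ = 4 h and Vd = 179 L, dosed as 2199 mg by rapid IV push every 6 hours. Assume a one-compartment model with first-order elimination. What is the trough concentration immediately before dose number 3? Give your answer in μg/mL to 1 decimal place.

5.9 μg/mL

f = (1/2)^(τ/t½) = (1/2)^(6/4) ≈ 0.3536.
C₀ = D/Vd = 2199/179 ≈ 12.285 μg/mL.
Before the 3rd dose, 2 doses have been given. Superposition: Cmin = C₀·(f + f²).
≈ 12.285 × (0.3536 + 0.1250) ≈ 12.285 × 0.4786 ≈ 5.880 μg/mL.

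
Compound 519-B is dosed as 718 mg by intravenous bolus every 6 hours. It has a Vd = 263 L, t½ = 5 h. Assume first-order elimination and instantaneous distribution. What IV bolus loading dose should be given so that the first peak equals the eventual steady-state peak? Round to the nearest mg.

1271 mg

f = (1/2)^(6/5) ≈ 0.435275; accumulation ratio R = 1/(1−f) ≈ 1.77077.
Loading dose to hit Cmax,ss on first dose: D_load = D_maint·R ≈ 718 × 1.77077 ≈ 1271.41 mg.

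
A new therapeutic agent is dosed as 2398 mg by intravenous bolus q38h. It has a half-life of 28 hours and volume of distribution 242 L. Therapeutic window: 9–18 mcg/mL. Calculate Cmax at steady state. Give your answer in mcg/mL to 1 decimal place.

Over one 38-h interval, 38/28 ≈ 1.3571 half-lives elapse, leaving f ≈ 0.3904 of each dose.
At steady state, accumulation factor R = 1/(1 − e^(−kτ)) ≈ 1.6404.
Single-dose peak C₀ = D/Vd = 2398/242 ≈ 9.909 mcg/mL.
Steady-state peak Cmax,ss = C₀·R ≈ 9.909 × 1.6404 ≈ 16.255 mcg/mL.
Peak 16.3 mcg/mL vs MTC 18 mcg/mL: below toxic threshold.

16.3 mcg/mL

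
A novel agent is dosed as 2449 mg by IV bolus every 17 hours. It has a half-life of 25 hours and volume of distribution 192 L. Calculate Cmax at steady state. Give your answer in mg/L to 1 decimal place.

τ/t½ = 17/25 ≈ 0.68, so fraction remaining f = (1/2)^(17/25) ≈ 0.6242.
Accumulation ratio R = 1/(1 − f) ≈ 1/0.3758 ≈ 2.6610.
Each bolus raises the concentration by D/Vd = 2449/192 ≈ 12.755 mg/L.
Steady-state peak Cmax,ss = C₀·R ≈ 12.755 × 2.6610 ≈ 33.941 mg/L.

33.9 mg/L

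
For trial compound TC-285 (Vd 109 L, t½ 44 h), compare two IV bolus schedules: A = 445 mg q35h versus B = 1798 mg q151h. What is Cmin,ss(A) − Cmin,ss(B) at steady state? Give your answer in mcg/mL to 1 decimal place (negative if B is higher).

3.9 mcg/mL

Regimen A: f = (1/2)^(35/44) ≈ 0.5762; Cmin,ss = (445/109)·f/(1−f) ≈ 5.551 mcg/mL.
Regimen B: f = (1/2)^(151/44) ≈ 0.0927; Cmin,ss = (1798/109)·f/(1−f) ≈ 1.685 mcg/mL.
Difference ≈ 5.551 − 1.685 ≈ 3.866 mcg/mL.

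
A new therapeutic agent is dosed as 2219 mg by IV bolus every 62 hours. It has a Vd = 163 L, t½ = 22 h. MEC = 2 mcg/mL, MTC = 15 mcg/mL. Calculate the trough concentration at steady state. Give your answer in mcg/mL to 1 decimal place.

2.2 mcg/mL

k = ln2/t½ = ln2/22 ≈ 0.031507 h⁻¹; fraction remaining f = e^(−kτ) = e^(−0.031507×62) ≈ 0.1418.
Accumulation ratio R = 1/(1 − f) ≈ 1/0.8582 ≈ 1.1652.
Each bolus raises the concentration by D/Vd = 2219/163 ≈ 13.613 mcg/mL.
Cmax,ss = C₀/(1 − f) ≈ 13.613/0.8582 ≈ 15.862 mcg/mL.
Steady-state trough Cmin,ss = Cmax,ss·f ≈ 15.862 × 0.1418 ≈ 2.249 mcg/mL.
Trough 2.2 mcg/mL vs MEC 2 mcg/mL: adequate.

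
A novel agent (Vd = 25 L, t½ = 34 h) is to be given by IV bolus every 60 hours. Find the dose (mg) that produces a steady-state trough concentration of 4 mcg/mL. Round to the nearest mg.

τ/t½ = 60/34 ≈ 1.7647, so f = (1/2)^(60/34) ≈ 0.294287.
Cmin,ss = (D/Vd)·f/(1−f), so D = Cmin,ss·Vd·(1−f)/f.
D = 4 × 25 × (1−f)/f ≈ 4 × 25 × 2.39804 ≈ 239.80 mg.

240 mg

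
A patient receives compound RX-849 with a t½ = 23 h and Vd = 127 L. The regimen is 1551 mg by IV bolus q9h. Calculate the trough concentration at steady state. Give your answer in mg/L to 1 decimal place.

k = ln2/t½ = ln2/23 ≈ 0.030137 h⁻¹; fraction remaining f = e^(−kτ) = e^(−0.030137×9) ≈ 0.7624.
Single-dose peak C₀ = D/Vd = 1551/127 ≈ 12.213 mg/L.
Steady-state trough Cmin,ss = C₀·f/(1−f) ≈ 12.213 × 0.7624/0.2376 ≈ 39.189 mg/L.

39.2 mg/L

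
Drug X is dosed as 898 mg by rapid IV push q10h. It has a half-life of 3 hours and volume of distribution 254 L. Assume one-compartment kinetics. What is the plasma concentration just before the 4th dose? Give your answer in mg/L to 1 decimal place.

f = (1/2)^(τ/t½) = (1/2)^(10/3) ≈ 0.0992.
C₀ = D/Vd = 898/254 ≈ 3.535 mg/L.
Before the 4th dose, 3 doses have been given. Superposition: Cmin = C₀·(f + f² + … + f^3).
≈ 3.535 × (0.0992 + 0.0098 + 0.0010) ≈ 3.535 × 0.1100 ≈ 0.389 mg/L.

0.4 mg/L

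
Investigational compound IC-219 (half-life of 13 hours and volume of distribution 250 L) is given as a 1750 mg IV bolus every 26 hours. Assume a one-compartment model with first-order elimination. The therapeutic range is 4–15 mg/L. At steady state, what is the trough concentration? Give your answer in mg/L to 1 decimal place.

2.3 mg/L

τ = 26 h = 2 half-lives, so f = (1/2)^2 = 0.25.
At steady state, R = 1/(1 − 0.25) = 4/3.
Single-dose peak C₀ = D/Vd = 1750/250 = 7 mg/L.
Steady-state peak Cmax,ss = C₀·R = 7 × 4/3 ≈ 9.333 mg/L.
Steady-state trough Cmin,ss = Cmax,ss·f ≈ 9.333 × 0.25 ≈ 2.333 mg/L.
Trough 2.3 mg/L vs MEC 4 mg/L: subtherapeutic.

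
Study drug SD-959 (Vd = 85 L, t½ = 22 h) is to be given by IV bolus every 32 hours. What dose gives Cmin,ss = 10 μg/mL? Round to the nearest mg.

1480 mg

τ/t½ = 32/22 ≈ 1.4545, so f = (1/2)^(32/22) ≈ 0.364870.
Cmin,ss = (D/Vd)·f/(1−f), so D = Cmin,ss·Vd·(1−f)/f.
D = 10 × 85 × (1−f)/f ≈ 10 × 85 × 1.74070 ≈ 1479.60 mg.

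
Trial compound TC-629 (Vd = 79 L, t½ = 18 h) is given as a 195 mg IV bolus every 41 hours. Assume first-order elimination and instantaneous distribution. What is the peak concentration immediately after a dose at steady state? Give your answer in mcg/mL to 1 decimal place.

3.1 mcg/mL

k = ln2/t½ = ln2/18 ≈ 0.038508 h⁻¹; fraction remaining f = e^(−kτ) = e^(−0.038508×41) ≈ 0.2062.
At steady state, accumulation factor R = 1/(1 − e^(−kτ)) ≈ 1.2598.
Single-dose peak C₀ = D/Vd = 195/79 ≈ 2.468 mcg/mL.
Steady-state peak Cmax,ss = C₀·R ≈ 2.468 × 1.2598 ≈ 3.109 mcg/mL.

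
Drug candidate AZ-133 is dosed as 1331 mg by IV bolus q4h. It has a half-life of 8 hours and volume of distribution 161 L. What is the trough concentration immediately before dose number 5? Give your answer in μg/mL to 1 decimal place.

15.0 μg/mL

f = (1/2)^(τ/t½) = (1/2)^(4/8) ≈ 0.7071.
C₀ = D/Vd = 1331/161 ≈ 8.267 μg/mL.
Before the 5th dose, 4 doses have been given. Superposition: Cmin = C₀·(f + f² + … + f^4).
≈ 8.267 × (0.7071 + 0.5000 + 0.3535 + 0.2500) ≈ 8.267 × 1.8106 ≈ 14.968 μg/mL.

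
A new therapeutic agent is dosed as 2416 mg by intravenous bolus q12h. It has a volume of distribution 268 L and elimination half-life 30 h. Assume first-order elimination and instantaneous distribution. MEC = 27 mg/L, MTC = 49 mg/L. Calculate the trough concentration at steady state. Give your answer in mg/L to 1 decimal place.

τ/t½ = 12/30 ≈ 0.4, so fraction remaining f = (1/2)^(12/30) ≈ 0.7579.
Each bolus raises the concentration by D/Vd = 2416/268 ≈ 9.015 mg/L.
Steady-state trough Cmin,ss = C₀·f/(1−f) ≈ 9.015 × 0.7579/0.2421 ≈ 28.222 mg/L.
Trough 28.2 mg/L vs MEC 27 mg/L: adequate.

28.2 mg/L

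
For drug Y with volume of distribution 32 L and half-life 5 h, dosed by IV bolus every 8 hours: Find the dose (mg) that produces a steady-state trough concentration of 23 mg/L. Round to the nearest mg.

τ/t½ = 8/5 ≈ 1.6, so f = (1/2)^(8/5) ≈ 0.329877.
Cmin,ss = (D/Vd)·f/(1−f), so D = Cmin,ss·Vd·(1−f)/f.
D = 23 × 32 × (1−f)/f ≈ 23 × 32 × 2.03143 ≈ 1495.13 mg.

1495 mg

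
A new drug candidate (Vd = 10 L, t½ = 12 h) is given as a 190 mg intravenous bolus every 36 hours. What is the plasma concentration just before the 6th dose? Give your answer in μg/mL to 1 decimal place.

f = (1/2)^(τ/t½) = (1/2)^(36/12) ≈ 0.1250.
C₀ = D/Vd = 190/10 ≈ 19.000 μg/mL.
Before the 6th dose, 5 doses have been given. Superposition: Cmin = C₀·(f + f² + … + f^5).
≈ 19.000 × (0.1250 + 0.0156 + 0.0020 + 0.0002 + 0.0000) ≈ 19.000 × 0.1428 ≈ 2.713 μg/mL.

2.7 μg/mL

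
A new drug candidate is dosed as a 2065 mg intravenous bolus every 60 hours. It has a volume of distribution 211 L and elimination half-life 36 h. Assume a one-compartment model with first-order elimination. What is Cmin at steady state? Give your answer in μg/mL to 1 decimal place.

4.5 μg/mL

k = ln2/t½ = ln2/36 ≈ 0.019254 h⁻¹; fraction remaining f = e^(−kτ) = e^(−0.019254×60) ≈ 0.3150.
Accumulation ratio R = 1/(1 − f) ≈ 1/0.6850 ≈ 1.4599.
Each bolus raises the concentration by D/Vd = 2065/211 ≈ 9.787 μg/mL.
Steady-state peak Cmax,ss = C₀·R ≈ 9.787 × 1.4599 ≈ 14.288 μg/mL.
One interval later, Cmin,ss = Cmax,ss·e^(−kτ) ≈ 14.288 × 0.3150 ≈ 4.501 μg/mL.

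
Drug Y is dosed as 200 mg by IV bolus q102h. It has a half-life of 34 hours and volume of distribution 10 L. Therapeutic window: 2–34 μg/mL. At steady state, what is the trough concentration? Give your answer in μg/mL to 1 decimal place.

τ = 102 h = 3 half-lives, so f = (1/2)^3 = 0.125.
At steady state, R = 1/(1 − 0.125) = 8/7.
Single-dose peak C₀ = D/Vd = 200/10 = 20 μg/mL.
Steady-state peak Cmax,ss = C₀·R = 20 × 8/7 ≈ 22.857 μg/mL.
Steady-state trough Cmin,ss = Cmax,ss·f ≈ 22.857 × 0.125 ≈ 2.857 μg/mL.
Trough 2.9 μg/mL vs MEC 2 μg/mL: adequate.

2.9 μg/mL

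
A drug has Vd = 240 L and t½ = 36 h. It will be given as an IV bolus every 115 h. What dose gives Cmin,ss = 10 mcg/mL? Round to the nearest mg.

τ/t½ = 115/36 ≈ 3.1944, so f = (1/2)^(115/36) ≈ 0.109239.
Cmin,ss = (D/Vd)·f/(1−f), so D = Cmin,ss·Vd·(1−f)/f.
D = 10 × 240 × (1−f)/f ≈ 10 × 240 × 8.15424 ≈ 19570.18 mg.

19570 mg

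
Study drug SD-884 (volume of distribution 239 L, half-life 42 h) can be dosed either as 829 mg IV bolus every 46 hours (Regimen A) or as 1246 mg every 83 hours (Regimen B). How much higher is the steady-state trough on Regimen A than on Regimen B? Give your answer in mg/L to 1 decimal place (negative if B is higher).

Regimen A: f = (1/2)^(46/42) ≈ 0.4681; Cmin,ss = (829/239)·f/(1−f) ≈ 3.053 mg/L.
Regimen B: f = (1/2)^(83/42) ≈ 0.2542; Cmin,ss = (1246/239)·f/(1−f) ≈ 1.777 mg/L.
Difference ≈ 3.053 − 1.777 ≈ 1.276 mg/L.

1.3 mg/L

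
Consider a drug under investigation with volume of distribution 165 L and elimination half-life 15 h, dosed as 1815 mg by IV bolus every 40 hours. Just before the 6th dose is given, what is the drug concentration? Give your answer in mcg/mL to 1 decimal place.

f = (1/2)^(τ/t½) = (1/2)^(40/15) ≈ 0.1575.
C₀ = D/Vd = 1815/165 ≈ 11.000 mcg/mL.
Before the 6th dose, 5 doses have been given. Superposition: Cmin = C₀·(f + f² + … + f^5).
≈ 11.000 × (0.1575 + 0.0248 + 0.0039 + 0.0006 + 0.0001) ≈ 11.000 × 0.1869 ≈ 2.056 mcg/mL.

2.1 mcg/mL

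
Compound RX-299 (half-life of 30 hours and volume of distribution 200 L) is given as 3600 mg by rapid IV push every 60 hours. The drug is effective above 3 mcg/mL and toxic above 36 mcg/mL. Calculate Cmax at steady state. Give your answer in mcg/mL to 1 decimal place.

The dosing interval is 2 half-lives, so f = 2^(−2) = 0.25.
At steady state, R = 1/(1 − 0.25) = 4/3.
Single-dose peak C₀ = D/Vd = 3600/200 = 18 mcg/mL.
Steady-state peak Cmax,ss = C₀·R = 18 × 4/3 ≈ 24.000 mcg/mL.
Peak 24.0 mcg/mL vs MTC 36 mcg/mL: below toxic threshold.

24.0 mcg/mL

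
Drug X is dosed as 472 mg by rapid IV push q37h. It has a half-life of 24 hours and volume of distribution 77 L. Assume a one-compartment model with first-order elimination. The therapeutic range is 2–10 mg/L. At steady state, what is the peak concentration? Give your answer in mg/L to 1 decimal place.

9.3 mg/L

k = ln2/t½ = ln2/24 ≈ 0.028881 h⁻¹; fraction remaining f = e^(−kτ) = e^(−0.028881×37) ≈ 0.3435.
Accumulation ratio R = 1/(1 − f) ≈ 1/0.6565 ≈ 1.5232.
Single-dose peak C₀ = D/Vd = 472/77 ≈ 6.130 mg/L.
Cmax,ss = C₀/(1 − f) ≈ 6.130/0.6565 ≈ 9.337 mg/L.
Peak 9.3 mg/L vs MTC 10 mg/L: below toxic threshold.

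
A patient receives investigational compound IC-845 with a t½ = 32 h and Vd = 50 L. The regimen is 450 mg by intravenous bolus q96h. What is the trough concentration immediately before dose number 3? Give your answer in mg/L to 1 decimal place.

1.3 mg/L

f = (1/2)^(τ/t½) = (1/2)^(96/32) ≈ 0.1250.
C₀ = D/Vd = 450/50 ≈ 9.000 mg/L.
Before the 3rd dose, 2 doses have been given. Superposition: Cmin = C₀·(f + f²).
≈ 9.000 × (0.1250 + 0.0156) ≈ 9.000 × 0.1406 ≈ 1.265 mg/L.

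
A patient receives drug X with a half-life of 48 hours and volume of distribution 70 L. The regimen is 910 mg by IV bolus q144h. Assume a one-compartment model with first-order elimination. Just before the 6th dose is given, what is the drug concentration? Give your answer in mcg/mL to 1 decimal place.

1.9 mcg/mL

f = (1/2)^(τ/t½) = (1/2)^(144/48) ≈ 0.1250.
C₀ = D/Vd = 910/70 ≈ 13.000 mcg/mL.
Before the 6th dose, 5 doses have been given. Superposition: Cmin = C₀·(f + f² + … + f^5).
≈ 13.000 × (0.1250 + 0.0156 + 0.0020 + 0.0002 + 0.0000) ≈ 13.000 × 0.1428 ≈ 1.856 mcg/mL.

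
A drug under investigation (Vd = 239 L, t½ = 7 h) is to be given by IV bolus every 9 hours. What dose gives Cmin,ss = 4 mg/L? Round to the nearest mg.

τ/t½ = 9/7 ≈ 1.2857, so f = (1/2)^(9/7) ≈ 0.410168.
Cmin,ss = (D/Vd)·f/(1−f), so D = Cmin,ss·Vd·(1−f)/f.
D = 4 × 239 × (1−f)/f ≈ 4 × 239 × 1.43803 ≈ 1374.76 mg.

1375 mg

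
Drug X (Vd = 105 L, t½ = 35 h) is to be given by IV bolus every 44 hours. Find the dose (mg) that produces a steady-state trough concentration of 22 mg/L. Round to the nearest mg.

τ/t½ = 44/35 ≈ 1.2571, so f = (1/2)^(44/35) ≈ 0.418372.
Cmin,ss = (D/Vd)·f/(1−f), so D = Cmin,ss·Vd·(1−f)/f.
D = 22 × 105 × (1−f)/f ≈ 22 × 105 × 1.39022 ≈ 3211.41 mg.

3211 mg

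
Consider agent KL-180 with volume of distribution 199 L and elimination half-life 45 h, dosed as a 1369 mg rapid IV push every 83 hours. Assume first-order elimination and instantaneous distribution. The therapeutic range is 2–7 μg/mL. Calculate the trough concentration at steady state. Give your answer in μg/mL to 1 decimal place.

k = ln2/t½ = ln2/45 ≈ 0.015403 h⁻¹; fraction remaining f = e^(−kτ) = e^(−0.015403×83) ≈ 0.2785.
At steady state, accumulation factor R = 1/(1 − e^(−kτ)) ≈ 1.3860.
Each bolus raises the concentration by D/Vd = 1369/199 ≈ 6.879 μg/mL.
Cmax,ss = C₀/(1 − f) ≈ 6.879/0.7215 ≈ 9.534 μg/mL.
One interval later, Cmin,ss = Cmax,ss·e^(−kτ) ≈ 9.534 × 0.2785 ≈ 2.655 μg/mL.
Trough 2.7 μg/mL vs MEC 2 μg/mL: adequate.

2.7 μg/mL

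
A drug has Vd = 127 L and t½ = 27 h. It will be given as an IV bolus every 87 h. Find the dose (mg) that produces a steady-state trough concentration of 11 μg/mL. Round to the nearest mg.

11640 mg

τ/t½ = 87/27 ≈ 3.2222, so f = (1/2)^(87/27) ≈ 0.107155.
Cmin,ss = (D/Vd)·f/(1−f), so D = Cmin,ss·Vd·(1−f)/f.
D = 11 × 127 × (1−f)/f ≈ 11 × 127 × 8.33228 ≈ 11640.20 mg.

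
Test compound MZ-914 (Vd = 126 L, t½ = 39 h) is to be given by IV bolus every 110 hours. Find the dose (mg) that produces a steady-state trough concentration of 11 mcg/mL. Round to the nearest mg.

8405 mg

τ/t½ = 110/39 ≈ 2.8205, so f = (1/2)^(110/39) ≈ 0.141560.
Cmin,ss = (D/Vd)·f/(1−f), so D = Cmin,ss·Vd·(1−f)/f.
D = 11 × 126 × (1−f)/f ≈ 11 × 126 × 6.06414 ≈ 8404.90 mg.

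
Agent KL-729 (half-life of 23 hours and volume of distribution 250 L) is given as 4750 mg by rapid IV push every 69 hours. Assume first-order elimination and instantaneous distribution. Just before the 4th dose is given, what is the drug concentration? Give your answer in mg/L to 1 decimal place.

f = (1/2)^(τ/t½) = (1/2)^(69/23) ≈ 0.1250.
C₀ = D/Vd = 4750/250 ≈ 19.000 mg/L.
Before the 4th dose, 3 doses have been given. Superposition: Cmin = C₀·(f + f² + … + f^3).
≈ 19.000 × (0.1250 + 0.0156 + 0.0020) ≈ 19.000 × 0.1426 ≈ 2.709 mg/L.

2.7 mg/L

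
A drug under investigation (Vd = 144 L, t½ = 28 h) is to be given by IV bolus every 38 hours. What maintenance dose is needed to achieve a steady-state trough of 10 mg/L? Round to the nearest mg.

τ/t½ = 38/28 ≈ 1.3571, so f = (1/2)^(38/28) ≈ 0.390355.
Cmin,ss = (D/Vd)·f/(1−f), so D = Cmin,ss·Vd·(1−f)/f.
D = 10 × 144 × (1−f)/f ≈ 10 × 144 × 1.56177 ≈ 2248.95 mg.

2249 mg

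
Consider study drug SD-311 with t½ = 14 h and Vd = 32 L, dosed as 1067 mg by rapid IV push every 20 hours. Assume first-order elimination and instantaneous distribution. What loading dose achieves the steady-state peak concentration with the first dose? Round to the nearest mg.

f = (1/2)^(20/14) ≈ 0.371499; accumulation ratio R = 1/(1−f) ≈ 1.59109.
Loading dose to hit Cmax,ss on first dose: D_load = D_maint·R ≈ 1067 × 1.59109 ≈ 1697.69 mg.

1698 mg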